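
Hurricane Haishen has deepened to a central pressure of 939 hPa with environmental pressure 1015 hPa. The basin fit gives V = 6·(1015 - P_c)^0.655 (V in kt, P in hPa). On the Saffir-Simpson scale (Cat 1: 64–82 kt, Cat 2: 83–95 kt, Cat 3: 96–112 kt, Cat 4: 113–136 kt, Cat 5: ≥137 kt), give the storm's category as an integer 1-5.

ΔP = 1015 − 939 = 76 hPa.
V ≈ 6 × 76^0.655 = 6 × 17.06 ≈ 102 kt.
102 kt falls in the Category 3 band.

3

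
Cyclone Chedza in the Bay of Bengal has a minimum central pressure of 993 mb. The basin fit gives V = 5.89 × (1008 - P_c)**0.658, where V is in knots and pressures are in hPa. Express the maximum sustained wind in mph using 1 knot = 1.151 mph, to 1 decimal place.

40.3 mph

ΔP = 1008 − 993 = 15 mb.
V ≈ 5.89 × 15^0.658 = 5.89 × 5.941 ≈ 34.993 kt.
34.993 × 1.151 ≈ 40.28 mph → 40.3 mph.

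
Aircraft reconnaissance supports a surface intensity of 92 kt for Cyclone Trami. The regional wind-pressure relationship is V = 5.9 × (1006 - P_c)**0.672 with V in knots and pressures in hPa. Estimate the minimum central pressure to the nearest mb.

ΔP = (V / 5.9)^(1/0.672) = (92/5.9)^1.488.
92/5.9 = 15.593; 15.593^1.488 ≈ 59.59 mb.
P_c = 1006 − 59.59 = 946.41 ≈ 946 mb.

946 mb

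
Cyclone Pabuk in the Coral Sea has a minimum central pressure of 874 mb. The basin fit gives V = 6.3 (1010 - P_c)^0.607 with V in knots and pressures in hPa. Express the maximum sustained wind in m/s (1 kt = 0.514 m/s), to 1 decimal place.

ΔP = 1010 − 874 = 136 mb.
V ≈ 6.3 × 136^0.607 = 6.3 × 19.727 ≈ 124.279 kt.
124.279 × 0.514 ≈ 63.88 m/s → 63.9 m/s.

63.9 m/s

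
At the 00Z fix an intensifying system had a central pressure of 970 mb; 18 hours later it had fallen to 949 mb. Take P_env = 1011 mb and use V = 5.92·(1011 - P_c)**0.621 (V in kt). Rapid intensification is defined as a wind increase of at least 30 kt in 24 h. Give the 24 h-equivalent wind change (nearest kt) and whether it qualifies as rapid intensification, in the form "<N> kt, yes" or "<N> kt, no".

23 kt, no

V₁: ΔP = 41, V ≈ 5.92 × 41^0.621 ≈ 59.41 kt.
V₂: ΔP = 62, V ≈ 5.92 × 62^0.621 ≈ 76.81 kt.
ΔV over 18 h = 17.40 kt → 24 h equivalent = 17.40 × 24/18 ≈ 23.20 kt.
23 kt < 30 kt ⇒ not rapid intensification.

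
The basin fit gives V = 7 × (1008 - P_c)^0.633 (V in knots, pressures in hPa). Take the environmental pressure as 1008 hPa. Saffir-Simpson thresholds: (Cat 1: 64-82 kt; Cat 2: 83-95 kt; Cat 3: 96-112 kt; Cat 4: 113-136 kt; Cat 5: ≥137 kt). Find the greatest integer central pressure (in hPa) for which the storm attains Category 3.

Category 3 begins at V = 96 kt.
Required ΔP = (96/7)^(1/0.633) = 13.714^1.580 ≈ 62.59 hPa.
P_c ≤ 1008 − 62.59 = 945.41, so the highest integer P_c is 945 hPa.

945 hPa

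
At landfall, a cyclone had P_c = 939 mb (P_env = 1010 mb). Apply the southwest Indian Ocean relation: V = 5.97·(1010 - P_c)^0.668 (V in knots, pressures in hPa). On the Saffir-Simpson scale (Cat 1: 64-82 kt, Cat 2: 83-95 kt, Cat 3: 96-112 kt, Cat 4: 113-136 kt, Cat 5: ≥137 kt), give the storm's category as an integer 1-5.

ΔP = 1010 − 939 = 71 mb.
V ≈ 5.97 × 71^0.668 = 5.97 × 17.24 ≈ 103 kt.
103 kt falls in the Category 3 band.

3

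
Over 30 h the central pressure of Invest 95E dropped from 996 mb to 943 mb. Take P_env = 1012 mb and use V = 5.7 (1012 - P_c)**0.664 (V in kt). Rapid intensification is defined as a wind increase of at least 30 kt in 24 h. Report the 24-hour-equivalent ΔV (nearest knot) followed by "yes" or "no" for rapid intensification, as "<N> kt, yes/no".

47 kt, yes

V₁: ΔP = 16, V ≈ 5.7 × 16^0.664 ≈ 35.93 kt.
V₂: ΔP = 69, V ≈ 5.7 × 69^0.664 ≈ 94.81 kt.
ΔV over 30 h = 58.88 kt → 24 h equivalent = 58.88 × 24/30 ≈ 47.10 kt.
47 kt ≥ 30 kt ⇒ rapid intensification.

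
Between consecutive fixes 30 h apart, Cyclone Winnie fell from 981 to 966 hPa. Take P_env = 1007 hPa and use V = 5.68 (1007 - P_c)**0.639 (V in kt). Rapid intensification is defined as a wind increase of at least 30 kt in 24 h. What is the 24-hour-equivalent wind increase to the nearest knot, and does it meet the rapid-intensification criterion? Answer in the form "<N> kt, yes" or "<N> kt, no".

12 kt, no

V₁: ΔP = 26, V ≈ 5.68 × 26^0.639 ≈ 45.55 kt.
V₂: ΔP = 41, V ≈ 5.68 × 41^0.639 ≈ 60.94 kt.
ΔV over 30 h = 15.39 kt → 24 h equivalent = 15.39 × 24/30 ≈ 12.31 kt.
12 kt < 30 kt ⇒ not rapid intensification.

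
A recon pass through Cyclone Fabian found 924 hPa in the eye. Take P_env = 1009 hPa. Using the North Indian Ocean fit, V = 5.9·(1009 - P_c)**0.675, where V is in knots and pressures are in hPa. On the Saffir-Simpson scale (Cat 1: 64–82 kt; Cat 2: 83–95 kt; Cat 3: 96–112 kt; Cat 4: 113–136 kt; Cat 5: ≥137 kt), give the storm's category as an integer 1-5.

ΔP = 1009 − 924 = 85 hPa.
V ≈ 5.9 × 85^0.675 = 5.9 × 20.06 ≈ 118 kt.
118 kt falls in the Category 4 band.

4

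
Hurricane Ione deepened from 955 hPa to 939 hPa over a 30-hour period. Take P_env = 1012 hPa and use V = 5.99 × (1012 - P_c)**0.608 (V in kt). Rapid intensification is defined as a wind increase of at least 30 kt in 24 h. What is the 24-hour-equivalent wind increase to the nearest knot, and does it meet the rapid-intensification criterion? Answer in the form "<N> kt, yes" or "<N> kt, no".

V₁: ΔP = 57, V ≈ 5.99 × 57^0.608 ≈ 69.98 kt.
V₂: ΔP = 73, V ≈ 5.99 × 73^0.608 ≈ 81.34 kt.
ΔV over 30 h = 11.36 kt → 24 h equivalent = 11.36 × 24/30 ≈ 9.09 kt.
9 kt < 30 kt ⇒ not rapid intensification.

9 kt, no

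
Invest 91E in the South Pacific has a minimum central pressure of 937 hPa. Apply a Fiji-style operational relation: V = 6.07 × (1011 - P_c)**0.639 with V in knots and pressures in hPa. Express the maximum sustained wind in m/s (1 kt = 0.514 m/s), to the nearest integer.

ΔP = 1011 − 937 = 74 hPa.
V ≈ 6.07 × 74^0.639 = 6.07 × 15.647 ≈ 94.979 kt.
94.979 × 0.514 ≈ 48.82 m/s → 49 m/s.

49 m/s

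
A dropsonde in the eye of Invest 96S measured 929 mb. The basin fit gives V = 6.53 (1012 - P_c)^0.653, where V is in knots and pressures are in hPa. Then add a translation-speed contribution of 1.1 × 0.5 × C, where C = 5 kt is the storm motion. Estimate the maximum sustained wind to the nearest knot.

120 kt

ΔP = 1012 − 929 = 83 mb.
83^0.653 ≈ 17.913.
V ≈ 6.53 × 17.913 ≈ 117.0 kt.
Translation term: 1.1 × 0.5 × 5 = 2.75 kt.
Corrected V ≈ 119.75 kt → 120 kt.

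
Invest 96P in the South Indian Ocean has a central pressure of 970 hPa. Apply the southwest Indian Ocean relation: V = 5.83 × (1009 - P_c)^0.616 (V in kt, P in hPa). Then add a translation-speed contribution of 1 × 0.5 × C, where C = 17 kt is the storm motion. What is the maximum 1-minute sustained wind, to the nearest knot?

ΔP = 1009 − 970 = 39 hPa.
39^0.616 ≈ 9.552.
V ≈ 5.83 × 9.552 ≈ 55.7 kt.
Translation term: 1 × 0.5 × 17 = 8.5 kt.
Corrected V ≈ 64.2 kt → 64 kt.

64 kt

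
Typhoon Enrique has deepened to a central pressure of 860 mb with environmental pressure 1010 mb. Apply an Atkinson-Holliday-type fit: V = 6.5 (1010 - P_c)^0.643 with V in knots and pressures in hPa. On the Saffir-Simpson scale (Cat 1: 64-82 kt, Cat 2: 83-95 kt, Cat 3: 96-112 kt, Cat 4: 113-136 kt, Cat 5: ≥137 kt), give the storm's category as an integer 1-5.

ΔP = 1010 − 860 = 150 mb.
V ≈ 6.5 × 150^0.643 = 6.5 × 25.07 ≈ 163 kt.
163 kt falls in the Category 5 band.

5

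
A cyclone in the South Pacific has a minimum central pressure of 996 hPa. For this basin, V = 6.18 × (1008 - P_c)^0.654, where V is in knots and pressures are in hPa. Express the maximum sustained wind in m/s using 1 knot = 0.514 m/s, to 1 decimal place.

ΔP = 1008 − 996 = 12 hPa.
V ≈ 6.18 × 12^0.654 = 6.18 × 5.079 ≈ 31.389 kt.
31.389 × 0.514 ≈ 16.13 m/s → 16.1 m/s.

16.1 m/s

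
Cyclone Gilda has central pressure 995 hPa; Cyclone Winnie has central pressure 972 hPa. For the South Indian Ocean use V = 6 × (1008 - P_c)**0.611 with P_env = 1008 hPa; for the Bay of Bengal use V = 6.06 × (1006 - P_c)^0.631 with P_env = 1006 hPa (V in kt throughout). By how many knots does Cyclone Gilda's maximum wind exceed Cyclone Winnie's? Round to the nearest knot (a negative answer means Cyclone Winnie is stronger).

Cyclone Gilda: ΔP = 13; V ≈ 6 × 13^0.611 ≈ 28.76 kt.
Cyclone Winnie: ΔP = 34; V ≈ 6.06 × 34^0.631 ≈ 56.08 kt.
Difference ≈ 28.76 − 56.08 = -27.32 → -27 kt.

-27 kt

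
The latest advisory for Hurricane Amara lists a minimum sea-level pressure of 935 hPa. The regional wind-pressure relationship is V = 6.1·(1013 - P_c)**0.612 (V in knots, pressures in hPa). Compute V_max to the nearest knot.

ΔP = 1013 − 935 = 78 hPa.
78^0.612 ≈ 14.387.
V ≈ 6.1 × 14.387 ≈ 87.8 kt.

88 kt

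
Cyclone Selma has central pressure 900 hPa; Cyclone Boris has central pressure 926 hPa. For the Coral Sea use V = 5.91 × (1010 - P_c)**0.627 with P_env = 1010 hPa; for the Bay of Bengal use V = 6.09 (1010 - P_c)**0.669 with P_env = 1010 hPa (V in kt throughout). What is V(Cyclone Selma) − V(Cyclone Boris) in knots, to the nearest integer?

-5 kt

Cyclone Selma: ΔP = 110; V ≈ 5.91 × 110^0.627 ≈ 112.60 kt.
Cyclone Boris: ΔP = 84; V ≈ 6.09 × 84^0.669 ≈ 118.02 kt.
Difference ≈ 112.60 − 118.02 = -5.42 → -5 kt.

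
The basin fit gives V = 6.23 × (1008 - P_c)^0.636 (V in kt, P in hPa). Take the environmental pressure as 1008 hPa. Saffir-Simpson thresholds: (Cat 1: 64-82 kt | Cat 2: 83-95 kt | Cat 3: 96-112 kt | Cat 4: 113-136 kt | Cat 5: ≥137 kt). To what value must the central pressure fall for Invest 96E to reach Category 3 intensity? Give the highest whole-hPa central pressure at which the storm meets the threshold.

Category 3 begins at V = 96 kt.
Required ΔP = (96/6.23)^(1/0.636) = 15.409^1.572 ≈ 73.72 hPa.
P_c ≤ 1008 − 73.72 = 934.28, so the highest integer P_c is 934 hPa.

934 hPa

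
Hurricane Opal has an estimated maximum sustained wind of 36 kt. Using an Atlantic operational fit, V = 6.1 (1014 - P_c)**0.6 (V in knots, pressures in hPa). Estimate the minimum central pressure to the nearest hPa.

995 hPa

ΔP = (V / 6.1)^(1/0.6) = (36/6.1)^1.667.
36/6.1 = 5.902; 5.902^1.667 ≈ 19.27 hPa.
P_c = 1014 − 19.27 = 994.73 ≈ 995 hPa.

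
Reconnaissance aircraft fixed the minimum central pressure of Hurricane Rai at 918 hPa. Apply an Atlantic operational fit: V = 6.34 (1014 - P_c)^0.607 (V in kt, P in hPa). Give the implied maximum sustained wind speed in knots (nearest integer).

ΔP = 1014 − 918 = 96 hPa.
96^0.607 ≈ 15.968.
V ≈ 6.34 × 15.968 ≈ 101.2 kt.

101 kt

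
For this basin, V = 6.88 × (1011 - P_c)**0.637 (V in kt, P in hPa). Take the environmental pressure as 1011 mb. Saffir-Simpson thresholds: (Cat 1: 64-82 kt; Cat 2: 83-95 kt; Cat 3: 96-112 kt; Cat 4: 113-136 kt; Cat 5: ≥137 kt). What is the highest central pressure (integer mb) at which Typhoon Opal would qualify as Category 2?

961 mb

Category 2 begins at V = 83 kt.
Required ΔP = (83/6.88)^(1/0.637) = 12.064^1.570 ≈ 49.86 mb.
P_c ≤ 1011 − 49.86 = 961.14, so the highest integer P_c is 961 mb.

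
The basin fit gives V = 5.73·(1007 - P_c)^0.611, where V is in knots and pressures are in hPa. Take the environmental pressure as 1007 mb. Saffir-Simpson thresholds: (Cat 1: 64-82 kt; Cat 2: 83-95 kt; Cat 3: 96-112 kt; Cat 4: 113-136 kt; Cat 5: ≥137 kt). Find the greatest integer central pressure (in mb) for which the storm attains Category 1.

955 mb

Category 1 begins at V = 64 kt.
Required ΔP = (64/5.73)^(1/0.611) = 11.169^1.637 ≈ 51.91 mb.
P_c ≤ 1007 − 51.91 = 955.09, so the highest integer P_c is 955 mb.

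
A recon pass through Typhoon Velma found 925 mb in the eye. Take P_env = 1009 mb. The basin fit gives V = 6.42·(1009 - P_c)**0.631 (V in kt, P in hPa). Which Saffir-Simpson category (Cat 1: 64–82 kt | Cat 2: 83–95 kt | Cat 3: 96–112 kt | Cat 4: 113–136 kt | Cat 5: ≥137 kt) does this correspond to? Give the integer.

ΔP = 1009 − 925 = 84 mb.
V ≈ 6.42 × 84^0.631 = 6.42 × 16.38 ≈ 105 kt.
105 kt falls in the Category 3 band.

3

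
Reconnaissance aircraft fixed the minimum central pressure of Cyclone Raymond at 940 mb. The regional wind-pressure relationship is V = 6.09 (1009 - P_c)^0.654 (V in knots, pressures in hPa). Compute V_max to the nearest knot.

97 kt

ΔP = 1009 − 940 = 69 mb.
69^0.654 ≈ 15.944.
V ≈ 6.09 × 15.944 ≈ 97.1 kt.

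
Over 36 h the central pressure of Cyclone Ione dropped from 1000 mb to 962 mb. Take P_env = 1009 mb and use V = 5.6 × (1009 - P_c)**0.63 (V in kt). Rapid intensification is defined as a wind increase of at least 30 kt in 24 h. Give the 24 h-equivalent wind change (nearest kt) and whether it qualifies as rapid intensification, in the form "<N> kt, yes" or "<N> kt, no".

27 kt, no

V₁: ΔP = 9, V ≈ 5.6 × 9^0.63 ≈ 22.35 kt.
V₂: ΔP = 47, V ≈ 5.6 × 47^0.63 ≈ 63.33 kt.
ΔV over 36 h = 40.98 kt → 24 h equivalent = 40.98 × 24/36 ≈ 27.32 kt.
27 kt < 30 kt ⇒ not rapid intensification.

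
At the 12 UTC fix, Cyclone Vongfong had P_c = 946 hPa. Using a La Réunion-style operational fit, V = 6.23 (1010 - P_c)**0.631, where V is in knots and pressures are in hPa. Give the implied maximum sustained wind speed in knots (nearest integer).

86 kt

ΔP = 1010 − 946 = 64 hPa.
64^0.631 ≈ 13.794.
V ≈ 6.23 × 13.794 ≈ 85.9 kt.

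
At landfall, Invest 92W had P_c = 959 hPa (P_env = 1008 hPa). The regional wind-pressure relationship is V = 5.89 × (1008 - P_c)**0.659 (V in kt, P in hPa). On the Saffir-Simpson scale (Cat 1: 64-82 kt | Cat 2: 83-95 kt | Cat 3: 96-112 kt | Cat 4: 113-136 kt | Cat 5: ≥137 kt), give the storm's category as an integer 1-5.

1

ΔP = 1008 − 959 = 49 hPa.
V ≈ 5.89 × 49^0.659 = 5.89 × 13.00 ≈ 77 kt.
77 kt falls in the Category 1 band.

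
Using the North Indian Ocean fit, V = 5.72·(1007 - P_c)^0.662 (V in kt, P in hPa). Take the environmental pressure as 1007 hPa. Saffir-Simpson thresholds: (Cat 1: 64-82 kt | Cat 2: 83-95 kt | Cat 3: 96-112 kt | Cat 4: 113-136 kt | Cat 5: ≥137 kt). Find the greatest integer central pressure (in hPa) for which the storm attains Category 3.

Category 3 begins at V = 96 kt.
Required ΔP = (96/5.72)^(1/0.662) = 16.783^1.511 ≈ 70.84 hPa.
P_c ≤ 1007 − 70.84 = 936.16, so the highest integer P_c is 936 hPa.

936 hPa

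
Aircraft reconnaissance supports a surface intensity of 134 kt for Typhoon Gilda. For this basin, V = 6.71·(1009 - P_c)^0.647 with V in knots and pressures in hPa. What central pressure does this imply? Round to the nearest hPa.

907 hPa

ΔP = (V / 6.71)^(1/0.647) = (134/6.71)^1.546.
134/6.71 = 19.970; 19.970^1.546 ≈ 102.30 hPa.
P_c = 1009 − 102.30 = 906.70 ≈ 907 hPa.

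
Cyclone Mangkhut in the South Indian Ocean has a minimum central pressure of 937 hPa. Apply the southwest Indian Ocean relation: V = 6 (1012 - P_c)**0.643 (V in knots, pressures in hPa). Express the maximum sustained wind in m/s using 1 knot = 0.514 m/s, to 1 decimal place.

49.5 m/s

ΔP = 1012 − 937 = 75 hPa.
V ≈ 6 × 75^0.643 = 6 × 16.057 ≈ 96.342 kt.
96.342 × 0.514 ≈ 49.52 m/s → 49.5 m/s.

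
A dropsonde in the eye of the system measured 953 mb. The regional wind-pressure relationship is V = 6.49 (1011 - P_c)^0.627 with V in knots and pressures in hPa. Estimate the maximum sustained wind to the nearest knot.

83 kt

ΔP = 1011 − 953 = 58 mb.
58^0.627 ≈ 12.755.
V ≈ 6.49 × 12.755 ≈ 82.8 kt.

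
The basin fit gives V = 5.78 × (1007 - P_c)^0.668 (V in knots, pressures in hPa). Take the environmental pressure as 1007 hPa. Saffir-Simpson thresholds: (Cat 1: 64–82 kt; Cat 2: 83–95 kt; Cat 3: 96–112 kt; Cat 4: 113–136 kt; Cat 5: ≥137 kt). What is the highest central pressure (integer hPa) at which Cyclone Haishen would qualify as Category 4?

921 hPa

Category 4 begins at V = 113 kt.
Required ΔP = (113/5.78)^(1/0.668) = 19.550^1.497 ≈ 85.68 hPa.
P_c ≤ 1007 − 85.68 = 921.32, so the highest integer P_c is 921 hPa.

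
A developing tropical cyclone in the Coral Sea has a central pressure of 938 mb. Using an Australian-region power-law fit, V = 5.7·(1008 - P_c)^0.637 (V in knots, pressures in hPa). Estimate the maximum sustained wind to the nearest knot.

85 kt

ΔP = 1008 − 938 = 70 mb.
70^0.637 ≈ 14.974.
V ≈ 5.7 × 14.974 ≈ 85.3 kt.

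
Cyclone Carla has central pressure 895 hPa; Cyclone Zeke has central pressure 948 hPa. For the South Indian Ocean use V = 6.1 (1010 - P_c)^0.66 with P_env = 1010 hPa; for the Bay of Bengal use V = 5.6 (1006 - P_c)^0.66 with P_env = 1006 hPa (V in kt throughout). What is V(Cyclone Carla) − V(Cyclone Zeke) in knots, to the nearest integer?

Cyclone Carla: ΔP = 115; V ≈ 6.1 × 115^0.66 ≈ 139.76 kt.
Cyclone Zeke: ΔP = 58; V ≈ 5.6 × 58^0.66 ≈ 81.67 kt.
Difference ≈ 139.76 − 81.67 = 58.09 → 58 kt.

58 kt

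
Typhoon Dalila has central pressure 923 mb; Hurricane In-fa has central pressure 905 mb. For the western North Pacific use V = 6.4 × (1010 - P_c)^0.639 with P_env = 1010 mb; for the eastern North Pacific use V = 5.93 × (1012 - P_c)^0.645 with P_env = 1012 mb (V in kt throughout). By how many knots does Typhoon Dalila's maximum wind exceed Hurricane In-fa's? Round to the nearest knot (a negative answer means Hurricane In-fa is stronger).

Typhoon Dalila: ΔP = 87; V ≈ 6.4 × 87^0.639 ≈ 111.05 kt.
Hurricane In-fa: ΔP = 107; V ≈ 5.93 × 107^0.645 ≈ 120.78 kt.
Difference ≈ 111.05 − 120.78 = -9.73 → -10 kt.

-10 kt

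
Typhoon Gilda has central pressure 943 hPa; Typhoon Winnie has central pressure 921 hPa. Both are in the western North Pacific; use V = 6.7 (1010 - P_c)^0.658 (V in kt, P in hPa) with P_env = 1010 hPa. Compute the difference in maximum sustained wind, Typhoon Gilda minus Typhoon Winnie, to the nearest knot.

-22 kt

Typhoon Gilda: ΔP = 67; V ≈ 6.7 × 67^0.658 ≈ 106.57 kt.
Typhoon Winnie: ΔP = 89; V ≈ 6.7 × 89^0.658 ≈ 128.46 kt.
Difference ≈ 106.57 − 128.46 = -21.89 → -22 kt.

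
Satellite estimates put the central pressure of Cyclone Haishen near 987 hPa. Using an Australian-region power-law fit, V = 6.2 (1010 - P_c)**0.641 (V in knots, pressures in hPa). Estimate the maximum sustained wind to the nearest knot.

46 kt

ΔP = 1010 − 987 = 23 hPa.
23^0.641 ≈ 7.462.
V ≈ 6.2 × 7.462 ≈ 46.3 kt.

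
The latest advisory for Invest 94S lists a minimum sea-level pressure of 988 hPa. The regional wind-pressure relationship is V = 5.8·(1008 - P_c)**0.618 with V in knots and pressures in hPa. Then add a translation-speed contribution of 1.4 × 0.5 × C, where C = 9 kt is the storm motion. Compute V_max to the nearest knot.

ΔP = 1008 − 988 = 20 hPa.
20^0.618 ≈ 6.368.
V ≈ 5.8 × 6.368 ≈ 36.9 kt.
Translation term: 1.4 × 0.5 × 9 = 6.3 kt.
Corrected V ≈ 43.2 kt → 43 kt.

43 kt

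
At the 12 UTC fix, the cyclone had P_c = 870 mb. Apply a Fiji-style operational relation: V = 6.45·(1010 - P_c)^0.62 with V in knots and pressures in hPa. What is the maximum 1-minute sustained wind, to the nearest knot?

138 kt

ΔP = 1010 − 870 = 140 mb.
140^0.62 ≈ 21.409.
V ≈ 6.45 × 21.409 ≈ 138.1 kt.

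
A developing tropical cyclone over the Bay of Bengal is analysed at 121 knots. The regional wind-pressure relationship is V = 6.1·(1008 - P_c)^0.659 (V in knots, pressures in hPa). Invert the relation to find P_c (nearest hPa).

915 hPa

ΔP = (V / 6.1)^(1/0.659) = (121/6.1)^1.517.
121/6.1 = 19.836; 19.836^1.517 ≈ 93.07 hPa.
P_c = 1008 − 93.07 = 914.93 ≈ 915 hPa.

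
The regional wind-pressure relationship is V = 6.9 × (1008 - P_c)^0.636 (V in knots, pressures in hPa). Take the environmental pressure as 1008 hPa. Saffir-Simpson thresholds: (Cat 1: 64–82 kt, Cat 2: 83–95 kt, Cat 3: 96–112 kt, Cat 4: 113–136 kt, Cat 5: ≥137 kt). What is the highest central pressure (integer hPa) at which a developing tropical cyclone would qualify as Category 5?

898 hPa

Category 5 begins at V = 137 kt.
Required ΔP = (137/6.9)^(1/0.636) = 19.855^1.572 ≈ 109.82 hPa.
P_c ≤ 1008 − 109.82 = 898.18, so the highest integer P_c is 898 hPa.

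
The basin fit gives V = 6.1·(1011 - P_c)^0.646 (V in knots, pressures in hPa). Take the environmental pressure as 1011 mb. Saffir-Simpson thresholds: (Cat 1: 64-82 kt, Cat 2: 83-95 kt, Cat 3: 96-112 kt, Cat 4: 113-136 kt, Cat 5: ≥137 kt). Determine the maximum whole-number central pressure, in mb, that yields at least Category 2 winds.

Category 2 begins at V = 83 kt.
Required ΔP = (83/6.1)^(1/0.646) = 13.607^1.548 ≈ 56.89 mb.
P_c ≤ 1011 − 56.89 = 954.11, so the highest integer P_c is 954 mb.

954 mb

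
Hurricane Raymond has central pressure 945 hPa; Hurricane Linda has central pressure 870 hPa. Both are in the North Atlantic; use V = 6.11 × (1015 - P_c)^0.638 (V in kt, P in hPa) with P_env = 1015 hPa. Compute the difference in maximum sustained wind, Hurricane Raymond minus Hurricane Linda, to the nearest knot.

-54 kt

Hurricane Raymond: ΔP = 70; V ≈ 6.11 × 70^0.638 ≈ 91.88 kt.
Hurricane Linda: ΔP = 145; V ≈ 6.11 × 145^0.638 ≈ 146.22 kt.
Difference ≈ 91.88 − 146.22 = -54.34 → -54 kt.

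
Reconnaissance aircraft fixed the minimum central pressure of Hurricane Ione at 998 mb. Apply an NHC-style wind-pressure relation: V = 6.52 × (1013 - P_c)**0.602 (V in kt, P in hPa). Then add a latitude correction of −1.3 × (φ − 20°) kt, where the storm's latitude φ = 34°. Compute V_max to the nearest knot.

ΔP = 1013 − 998 = 15 mb.
15^0.602 ≈ 5.105.
V ≈ 6.52 × 5.105 ≈ 33.3 kt.
Latitude correction: −1.3 × (34 − 20) = -18.2 kt.
Corrected V ≈ 15.1 kt → 15 kt.

15 kt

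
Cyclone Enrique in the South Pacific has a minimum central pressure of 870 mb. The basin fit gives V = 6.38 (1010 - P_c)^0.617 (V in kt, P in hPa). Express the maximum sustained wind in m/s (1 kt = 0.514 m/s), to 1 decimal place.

ΔP = 1010 − 870 = 140 mb.
V ≈ 6.38 × 140^0.617 = 6.38 × 21.094 ≈ 134.580 kt.
134.580 × 0.514 ≈ 69.17 m/s → 69.2 m/s.

69.2 m/s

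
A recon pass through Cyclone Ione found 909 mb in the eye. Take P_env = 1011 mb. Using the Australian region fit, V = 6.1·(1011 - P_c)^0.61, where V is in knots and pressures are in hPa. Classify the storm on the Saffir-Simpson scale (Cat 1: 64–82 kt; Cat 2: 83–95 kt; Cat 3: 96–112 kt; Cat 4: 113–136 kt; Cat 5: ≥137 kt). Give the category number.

3

ΔP = 1011 − 909 = 102 mb.
V ≈ 6.1 × 102^0.61 = 6.1 × 16.80 ≈ 102 kt.
102 kt falls in the Category 3 band.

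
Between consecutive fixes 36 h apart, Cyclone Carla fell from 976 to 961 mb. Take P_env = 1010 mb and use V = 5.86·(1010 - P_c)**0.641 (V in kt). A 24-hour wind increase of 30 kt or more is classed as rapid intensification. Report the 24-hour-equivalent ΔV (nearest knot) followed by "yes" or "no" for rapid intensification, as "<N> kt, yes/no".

10 kt, no

V₁: ΔP = 34, V ≈ 5.86 × 34^0.641 ≈ 56.18 kt.
V₂: ΔP = 49, V ≈ 5.86 × 49^0.641 ≈ 71.01 kt.
ΔV over 36 h = 14.83 kt → 24 h equivalent = 14.83 × 24/36 ≈ 9.89 kt.
10 kt < 30 kt ⇒ not rapid intensification.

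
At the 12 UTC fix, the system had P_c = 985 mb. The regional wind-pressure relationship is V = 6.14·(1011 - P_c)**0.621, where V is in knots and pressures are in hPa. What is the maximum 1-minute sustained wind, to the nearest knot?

ΔP = 1011 − 985 = 26 mb.
26^0.621 ≈ 7.563.
V ≈ 6.14 × 7.563 ≈ 46.4 kt.

46 kt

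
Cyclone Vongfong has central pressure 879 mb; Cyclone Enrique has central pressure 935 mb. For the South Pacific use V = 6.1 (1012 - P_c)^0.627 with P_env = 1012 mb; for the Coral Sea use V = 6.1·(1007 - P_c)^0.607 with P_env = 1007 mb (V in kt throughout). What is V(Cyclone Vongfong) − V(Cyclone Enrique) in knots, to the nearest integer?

49 kt

Cyclone Vongfong: ΔP = 133; V ≈ 6.1 × 133^0.627 ≈ 130.91 kt.
Cyclone Enrique: ΔP = 72; V ≈ 6.1 × 72^0.607 ≈ 81.80 kt.
Difference ≈ 130.91 − 81.80 = 49.11 → 49 kt.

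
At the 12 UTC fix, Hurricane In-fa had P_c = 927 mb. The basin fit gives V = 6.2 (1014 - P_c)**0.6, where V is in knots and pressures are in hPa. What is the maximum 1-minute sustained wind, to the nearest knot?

90 kt

ΔP = 1014 − 927 = 87 mb.
87^0.6 ≈ 14.578.
V ≈ 6.2 × 14.578 ≈ 90.4 kt.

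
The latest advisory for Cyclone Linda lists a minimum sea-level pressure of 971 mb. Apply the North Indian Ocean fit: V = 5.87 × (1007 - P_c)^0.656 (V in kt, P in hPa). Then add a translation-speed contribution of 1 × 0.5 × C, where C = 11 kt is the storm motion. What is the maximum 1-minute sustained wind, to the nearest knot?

ΔP = 1007 − 971 = 36 mb.
36^0.656 ≈ 10.494.
V ≈ 5.87 × 10.494 ≈ 61.6 kt.
Translation term: 1 × 0.5 × 11 = 5.5 kt.
Corrected V ≈ 67.1 kt → 67 kt.

67 kt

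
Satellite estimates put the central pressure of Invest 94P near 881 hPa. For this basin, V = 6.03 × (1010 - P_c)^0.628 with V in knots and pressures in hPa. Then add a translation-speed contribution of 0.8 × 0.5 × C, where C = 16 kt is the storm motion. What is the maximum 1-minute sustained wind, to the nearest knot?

ΔP = 1010 − 881 = 129 hPa.
129^0.628 ≈ 21.157.
V ≈ 6.03 × 21.157 ≈ 127.6 kt.
Translation term: 0.8 × 0.5 × 16 = 6.4 kt.
Corrected V ≈ 134 kt → 134 kt.

134 kt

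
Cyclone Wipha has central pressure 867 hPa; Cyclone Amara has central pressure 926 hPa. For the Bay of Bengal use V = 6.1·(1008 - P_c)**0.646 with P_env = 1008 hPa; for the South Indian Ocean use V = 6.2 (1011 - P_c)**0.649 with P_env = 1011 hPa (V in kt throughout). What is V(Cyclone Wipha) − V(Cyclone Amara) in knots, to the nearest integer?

38 kt

Cyclone Wipha: ΔP = 141; V ≈ 6.1 × 141^0.646 ≈ 149.19 kt.
Cyclone Amara: ΔP = 85; V ≈ 6.2 × 85^0.649 ≈ 110.81 kt.
Difference ≈ 149.19 − 110.81 = 38.38 → 38 kt.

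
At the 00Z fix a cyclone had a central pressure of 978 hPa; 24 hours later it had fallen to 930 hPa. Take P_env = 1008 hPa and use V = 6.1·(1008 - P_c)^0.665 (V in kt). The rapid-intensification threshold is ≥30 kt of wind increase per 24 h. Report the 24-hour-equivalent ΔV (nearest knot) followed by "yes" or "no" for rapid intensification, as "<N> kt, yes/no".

V₁: ΔP = 30, V ≈ 6.1 × 30^0.665 ≈ 58.56 kt.
V₂: ΔP = 78, V ≈ 6.1 × 78^0.665 ≈ 110.55 kt.
ΔV over 24 h = 51.99 kt → 24 h equivalent = 51.99 × 24/24 ≈ 51.99 kt.
52 kt ≥ 30 kt ⇒ rapid intensification.

52 kt, yes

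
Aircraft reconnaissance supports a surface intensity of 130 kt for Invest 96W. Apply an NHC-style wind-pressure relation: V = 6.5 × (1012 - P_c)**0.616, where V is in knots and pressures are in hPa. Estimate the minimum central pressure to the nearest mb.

ΔP = (V / 6.5)^(1/0.616) = (130/6.5)^1.623.
130/6.5 = 20.000; 20.000^1.623 ≈ 129.44 mb.
P_c = 1012 − 129.44 = 882.56 ≈ 883 mb.

883 mb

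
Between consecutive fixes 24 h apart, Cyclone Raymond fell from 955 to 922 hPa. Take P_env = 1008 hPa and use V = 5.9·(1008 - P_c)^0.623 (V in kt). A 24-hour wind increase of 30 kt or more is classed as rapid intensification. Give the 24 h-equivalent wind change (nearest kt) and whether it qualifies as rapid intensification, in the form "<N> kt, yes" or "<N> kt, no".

V₁: ΔP = 53, V ≈ 5.9 × 53^0.623 ≈ 70.00 kt.
V₂: ΔP = 86, V ≈ 5.9 × 86^0.623 ≈ 94.63 kt.
ΔV over 24 h = 24.63 kt → 24 h equivalent = 24.63 × 24/24 ≈ 24.63 kt.
25 kt < 30 kt ⇒ not rapid intensification.

25 kt, no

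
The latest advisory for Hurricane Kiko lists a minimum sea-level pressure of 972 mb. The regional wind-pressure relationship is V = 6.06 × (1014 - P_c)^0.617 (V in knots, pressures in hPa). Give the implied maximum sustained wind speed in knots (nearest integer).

ΔP = 1014 − 972 = 42 mb.
42^0.617 ≈ 10.036.
V ≈ 6.06 × 10.036 ≈ 60.8 kt.

61 kt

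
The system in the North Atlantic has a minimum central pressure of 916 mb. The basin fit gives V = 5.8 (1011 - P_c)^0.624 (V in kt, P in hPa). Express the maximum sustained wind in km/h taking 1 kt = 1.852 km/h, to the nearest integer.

ΔP = 1011 − 916 = 95 mb.
V ≈ 5.8 × 95^0.624 = 5.8 × 17.144 ≈ 99.432 kt.
99.432 × 1.852 ≈ 184.15 km/h → 184 km/h.

184 km/h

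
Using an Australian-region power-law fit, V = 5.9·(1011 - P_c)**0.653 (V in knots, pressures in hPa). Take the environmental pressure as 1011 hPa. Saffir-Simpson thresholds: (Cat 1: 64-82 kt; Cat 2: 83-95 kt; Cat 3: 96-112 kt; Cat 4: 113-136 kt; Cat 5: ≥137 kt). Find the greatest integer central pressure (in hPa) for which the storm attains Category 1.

972 hPa

Category 1 begins at V = 64 kt.
Required ΔP = (64/5.9)^(1/0.653) = 10.847^1.531 ≈ 38.50 hPa.
P_c ≤ 1011 − 38.50 = 972.50, so the highest integer P_c is 972 hPa.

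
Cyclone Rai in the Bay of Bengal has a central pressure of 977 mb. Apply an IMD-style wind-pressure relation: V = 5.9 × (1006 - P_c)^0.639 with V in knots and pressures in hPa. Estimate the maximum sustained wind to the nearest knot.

ΔP = 1006 − 977 = 29 mb.
29^0.639 ≈ 8.599.
V ≈ 5.9 × 8.599 ≈ 50.7 kt.

51 kt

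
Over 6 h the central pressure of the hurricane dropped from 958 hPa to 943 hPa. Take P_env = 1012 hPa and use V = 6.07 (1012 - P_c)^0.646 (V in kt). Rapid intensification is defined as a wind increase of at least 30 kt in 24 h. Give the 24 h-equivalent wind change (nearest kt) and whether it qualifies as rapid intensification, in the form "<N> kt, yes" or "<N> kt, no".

55 kt, yes

V₁: ΔP = 54, V ≈ 6.07 × 54^0.646 ≈ 79.86 kt.
V₂: ΔP = 69, V ≈ 6.07 × 69^0.646 ≈ 93.56 kt.
ΔV over 6 h = 13.70 kt → 24 h equivalent = 13.70 × 24/6 ≈ 54.80 kt.
55 kt ≥ 30 kt ⇒ rapid intensification.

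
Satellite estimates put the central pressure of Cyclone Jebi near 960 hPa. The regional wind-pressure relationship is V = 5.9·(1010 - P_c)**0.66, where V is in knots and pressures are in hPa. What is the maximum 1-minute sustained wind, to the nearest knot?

ΔP = 1010 − 960 = 50 hPa.
50^0.66 ≈ 13.223.
V ≈ 5.9 × 13.223 ≈ 78.0 kt.

78 kt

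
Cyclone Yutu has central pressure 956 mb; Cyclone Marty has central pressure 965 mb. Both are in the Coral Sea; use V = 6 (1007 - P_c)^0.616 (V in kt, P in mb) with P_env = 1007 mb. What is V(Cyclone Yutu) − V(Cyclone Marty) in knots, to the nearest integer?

Cyclone Yutu: ΔP = 51; V ≈ 6 × 51^0.616 ≈ 67.61 kt.
Cyclone Marty: ΔP = 42; V ≈ 6 × 42^0.616 ≈ 59.99 kt.
Difference ≈ 67.61 − 59.99 = 7.62 → 8 kt.

8 kt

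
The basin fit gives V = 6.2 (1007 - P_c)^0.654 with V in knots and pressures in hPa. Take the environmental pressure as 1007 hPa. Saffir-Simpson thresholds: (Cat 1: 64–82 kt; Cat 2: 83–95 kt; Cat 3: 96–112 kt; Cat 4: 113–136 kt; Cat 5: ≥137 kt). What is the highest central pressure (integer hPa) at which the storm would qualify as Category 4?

922 hPa

Category 4 begins at V = 113 kt.
Required ΔP = (113/6.2)^(1/0.654) = 18.226^1.529 ≈ 84.66 hPa.
P_c ≤ 1007 − 84.66 = 922.34, so the highest integer P_c is 922 hPa.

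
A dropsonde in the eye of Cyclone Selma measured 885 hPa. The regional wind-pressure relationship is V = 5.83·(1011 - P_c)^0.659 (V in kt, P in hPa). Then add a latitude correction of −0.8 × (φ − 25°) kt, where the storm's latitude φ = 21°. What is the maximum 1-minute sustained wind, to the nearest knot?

ΔP = 1011 − 885 = 126 hPa.
126^0.659 ≈ 24.218.
V ≈ 5.83 × 24.218 ≈ 141.2 kt.
Latitude correction: −0.8 × (21 − 25) = 3.2 kt.
Corrected V ≈ 144.4 kt → 144 kt.

144 kt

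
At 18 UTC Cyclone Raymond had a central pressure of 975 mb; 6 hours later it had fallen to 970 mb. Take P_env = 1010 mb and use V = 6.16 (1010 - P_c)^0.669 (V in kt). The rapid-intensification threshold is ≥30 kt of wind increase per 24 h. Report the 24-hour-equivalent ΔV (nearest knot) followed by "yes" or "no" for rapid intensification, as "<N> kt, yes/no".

25 kt, no

V₁: ΔP = 35, V ≈ 6.16 × 35^0.669 ≈ 66.46 kt.
V₂: ΔP = 40, V ≈ 6.16 × 40^0.669 ≈ 72.67 kt.
ΔV over 6 h = 6.21 kt → 24 h equivalent = 6.21 × 24/6 ≈ 24.84 kt.
25 kt < 30 kt ⇒ not rapid intensification.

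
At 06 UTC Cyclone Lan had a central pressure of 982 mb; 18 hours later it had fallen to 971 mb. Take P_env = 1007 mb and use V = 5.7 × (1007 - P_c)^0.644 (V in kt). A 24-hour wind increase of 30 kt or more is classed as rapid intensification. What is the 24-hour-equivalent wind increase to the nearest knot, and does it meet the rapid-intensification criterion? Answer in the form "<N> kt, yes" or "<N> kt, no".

16 kt, no

V₁: ΔP = 25, V ≈ 5.7 × 25^0.644 ≈ 45.31 kt.
V₂: ΔP = 36, V ≈ 5.7 × 36^0.644 ≈ 57.30 kt.
ΔV over 18 h = 11.99 kt → 24 h equivalent = 11.99 × 24/18 ≈ 15.99 kt.
16 kt < 30 kt ⇒ not rapid intensification.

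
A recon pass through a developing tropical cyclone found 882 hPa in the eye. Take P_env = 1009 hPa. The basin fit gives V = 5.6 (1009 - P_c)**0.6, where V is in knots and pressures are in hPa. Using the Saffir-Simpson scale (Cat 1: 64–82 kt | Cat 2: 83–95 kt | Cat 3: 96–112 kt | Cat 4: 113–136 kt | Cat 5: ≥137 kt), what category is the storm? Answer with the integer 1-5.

ΔP = 1009 − 882 = 127 hPa.
V ≈ 5.6 × 127^0.6 = 5.6 × 18.29 ≈ 102 kt.
102 kt falls in the Category 3 band.

3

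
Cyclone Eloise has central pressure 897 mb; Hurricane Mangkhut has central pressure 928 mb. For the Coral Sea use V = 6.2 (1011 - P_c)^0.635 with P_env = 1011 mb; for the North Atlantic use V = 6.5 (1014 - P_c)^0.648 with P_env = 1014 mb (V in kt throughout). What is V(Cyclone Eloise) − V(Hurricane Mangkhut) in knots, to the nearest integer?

Cyclone Eloise: ΔP = 114; V ≈ 6.2 × 114^0.635 ≈ 125.47 kt.
Hurricane Mangkhut: ΔP = 86; V ≈ 6.5 × 86^0.648 ≈ 116.54 kt.
Difference ≈ 125.47 − 116.54 = 8.93 → 9 kt.

9 kt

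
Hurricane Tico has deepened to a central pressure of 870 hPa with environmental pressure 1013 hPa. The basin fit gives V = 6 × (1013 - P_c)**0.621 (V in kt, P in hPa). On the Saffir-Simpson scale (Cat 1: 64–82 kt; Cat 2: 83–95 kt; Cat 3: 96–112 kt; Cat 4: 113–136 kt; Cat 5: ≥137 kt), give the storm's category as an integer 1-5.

ΔP = 1013 − 870 = 143 hPa.
V ≈ 6 × 143^0.621 = 6 × 21.80 ≈ 131 kt.
131 kt falls in the Category 4 band.

4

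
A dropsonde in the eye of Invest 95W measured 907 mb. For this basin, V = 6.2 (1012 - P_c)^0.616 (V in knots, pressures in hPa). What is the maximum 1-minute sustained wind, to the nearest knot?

109 kt

ΔP = 1012 − 907 = 105 mb.
105^0.616 ≈ 17.581.
V ≈ 6.2 × 17.581 ≈ 109.0 kt.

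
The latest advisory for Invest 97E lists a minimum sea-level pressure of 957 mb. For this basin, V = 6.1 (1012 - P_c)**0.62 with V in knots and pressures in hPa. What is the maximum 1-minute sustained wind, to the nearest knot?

73 kt

ΔP = 1012 − 957 = 55 mb.
55^0.62 ≈ 11.996.
V ≈ 6.1 × 11.996 ≈ 73.2 kt.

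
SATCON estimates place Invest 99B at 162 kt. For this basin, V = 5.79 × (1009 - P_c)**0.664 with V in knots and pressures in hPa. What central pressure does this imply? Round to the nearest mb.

ΔP = (V / 5.79)^(1/0.664) = (162/5.79)^1.506.
162/5.79 = 27.979; 27.979^1.506 ≈ 151.00 mb.
P_c = 1009 − 151.00 = 858.00 ≈ 858 mb.

858 mb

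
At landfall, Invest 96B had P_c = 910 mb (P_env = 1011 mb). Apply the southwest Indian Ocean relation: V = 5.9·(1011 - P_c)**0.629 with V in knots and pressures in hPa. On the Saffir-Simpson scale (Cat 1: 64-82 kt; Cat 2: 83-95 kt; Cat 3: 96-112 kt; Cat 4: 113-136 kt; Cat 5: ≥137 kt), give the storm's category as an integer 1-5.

3

ΔP = 1011 − 910 = 101 mb.
V ≈ 5.9 × 101^0.629 = 5.9 × 18.23 ≈ 108 kt.
108 kt falls in the Category 3 band.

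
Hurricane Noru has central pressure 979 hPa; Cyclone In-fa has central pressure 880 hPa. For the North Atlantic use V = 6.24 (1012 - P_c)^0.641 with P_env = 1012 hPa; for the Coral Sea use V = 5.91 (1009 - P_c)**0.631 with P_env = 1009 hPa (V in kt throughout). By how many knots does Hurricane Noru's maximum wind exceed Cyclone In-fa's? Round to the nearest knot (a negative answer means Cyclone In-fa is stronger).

Hurricane Noru: ΔP = 33; V ≈ 6.24 × 33^0.641 ≈ 58.69 kt.
Cyclone In-fa: ΔP = 129; V ≈ 5.91 × 129^0.631 ≈ 126.87 kt.
Difference ≈ 58.69 − 126.87 = -68.18 → -68 kt.

-68 kt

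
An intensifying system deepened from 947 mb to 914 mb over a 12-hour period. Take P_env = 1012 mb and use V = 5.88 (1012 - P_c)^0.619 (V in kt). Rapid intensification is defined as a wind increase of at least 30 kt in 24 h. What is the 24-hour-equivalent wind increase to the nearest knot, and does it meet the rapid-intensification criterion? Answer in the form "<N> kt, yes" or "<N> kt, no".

V₁: ΔP = 65, V ≈ 5.88 × 65^0.619 ≈ 77.91 kt.
V₂: ΔP = 98, V ≈ 5.88 × 98^0.619 ≈ 100.45 kt.
ΔV over 12 h = 22.54 kt → 24 h equivalent = 22.54 × 24/12 ≈ 45.08 kt.
45 kt ≥ 30 kt ⇒ rapid intensification.

45 kt, yes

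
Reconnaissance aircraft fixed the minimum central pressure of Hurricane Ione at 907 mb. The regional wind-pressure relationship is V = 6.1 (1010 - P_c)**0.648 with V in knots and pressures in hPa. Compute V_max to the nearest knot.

ΔP = 1010 − 907 = 103 mb.
103^0.648 ≈ 20.152.
V ≈ 6.1 × 20.152 ≈ 122.9 kt.

123 kt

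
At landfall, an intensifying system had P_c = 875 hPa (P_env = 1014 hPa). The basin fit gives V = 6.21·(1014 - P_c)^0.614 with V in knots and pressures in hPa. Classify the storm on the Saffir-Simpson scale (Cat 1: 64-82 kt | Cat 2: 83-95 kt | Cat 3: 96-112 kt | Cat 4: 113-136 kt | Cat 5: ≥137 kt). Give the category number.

4

ΔP = 1014 − 875 = 139 hPa.
V ≈ 6.21 × 139^0.614 = 6.21 × 20.69 ≈ 128 kt.
128 kt falls in the Category 4 band.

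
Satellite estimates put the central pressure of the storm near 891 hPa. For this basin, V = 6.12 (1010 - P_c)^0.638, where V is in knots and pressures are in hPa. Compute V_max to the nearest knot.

ΔP = 1010 − 891 = 119 hPa.
119^0.638 ≈ 21.096.
V ≈ 6.12 × 21.096 ≈ 129.1 kt.

129 kt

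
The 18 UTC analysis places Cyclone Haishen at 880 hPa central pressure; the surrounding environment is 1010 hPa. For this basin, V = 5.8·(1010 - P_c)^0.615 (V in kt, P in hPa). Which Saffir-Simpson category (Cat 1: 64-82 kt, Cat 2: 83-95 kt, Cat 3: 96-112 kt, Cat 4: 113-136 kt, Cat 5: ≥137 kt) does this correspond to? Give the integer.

ΔP = 1010 − 880 = 130 hPa.
V ≈ 5.8 × 130^0.615 = 5.8 × 19.96 ≈ 116 kt.
116 kt falls in the Category 4 band.

4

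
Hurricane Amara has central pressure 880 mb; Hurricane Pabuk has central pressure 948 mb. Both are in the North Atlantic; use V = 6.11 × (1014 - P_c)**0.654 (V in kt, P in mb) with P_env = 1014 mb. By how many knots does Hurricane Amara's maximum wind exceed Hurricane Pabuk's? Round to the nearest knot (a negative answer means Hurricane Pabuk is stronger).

56 kt

Hurricane Amara: ΔP = 134; V ≈ 6.11 × 134^0.654 ≈ 150.37 kt.
Hurricane Pabuk: ΔP = 66; V ≈ 6.11 × 66^0.654 ≈ 94.63 kt.
Difference ≈ 150.37 − 94.63 = 55.74 → 56 kt.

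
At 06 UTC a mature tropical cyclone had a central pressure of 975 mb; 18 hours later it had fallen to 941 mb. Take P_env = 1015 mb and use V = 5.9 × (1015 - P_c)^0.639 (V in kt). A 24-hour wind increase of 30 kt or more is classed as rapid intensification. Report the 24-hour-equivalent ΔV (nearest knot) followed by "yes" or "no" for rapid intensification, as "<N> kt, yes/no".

40 kt, yes

V₁: ΔP = 40, V ≈ 5.9 × 40^0.639 ≈ 62.31 kt.
V₂: ΔP = 74, V ≈ 5.9 × 74^0.639 ≈ 92.32 kt.
ΔV over 18 h = 30.01 kt → 24 h equivalent = 30.01 × 24/18 ≈ 40.01 kt.
40 kt ≥ 30 kt ⇒ rapid intensification.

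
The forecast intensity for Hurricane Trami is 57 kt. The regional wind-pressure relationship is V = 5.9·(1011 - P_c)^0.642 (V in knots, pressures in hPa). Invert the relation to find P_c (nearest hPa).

977 hPa

ΔP = (V / 5.9)^(1/0.642) = (57/5.9)^1.558.
57/5.9 = 9.661; 9.661^1.558 ≈ 34.22 hPa.
P_c = 1011 − 34.22 = 976.78 ≈ 977 hPa.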